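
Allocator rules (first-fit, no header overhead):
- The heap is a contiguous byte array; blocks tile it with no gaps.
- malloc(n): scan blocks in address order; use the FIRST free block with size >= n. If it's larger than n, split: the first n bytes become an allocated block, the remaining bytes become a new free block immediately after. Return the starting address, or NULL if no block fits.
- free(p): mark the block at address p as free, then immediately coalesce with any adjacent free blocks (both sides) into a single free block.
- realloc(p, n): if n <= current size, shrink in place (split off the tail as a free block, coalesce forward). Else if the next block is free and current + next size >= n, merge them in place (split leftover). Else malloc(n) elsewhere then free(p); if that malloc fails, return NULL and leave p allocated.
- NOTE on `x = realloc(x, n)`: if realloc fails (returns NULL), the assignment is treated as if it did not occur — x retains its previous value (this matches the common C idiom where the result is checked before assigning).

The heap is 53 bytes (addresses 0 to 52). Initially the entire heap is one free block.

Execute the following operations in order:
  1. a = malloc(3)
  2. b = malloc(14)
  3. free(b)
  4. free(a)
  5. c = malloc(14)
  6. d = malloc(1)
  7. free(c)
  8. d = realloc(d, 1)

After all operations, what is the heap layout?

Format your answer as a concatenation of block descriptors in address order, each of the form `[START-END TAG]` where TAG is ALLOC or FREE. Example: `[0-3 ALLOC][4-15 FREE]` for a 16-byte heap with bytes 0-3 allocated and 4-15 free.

Answer: [0-13 FREE][14-14 ALLOC][15-52 FREE]

Derivation:
Op 1: a = malloc(3) -> a = 0; heap: [0-2 ALLOC][3-52 FREE]
Op 2: b = malloc(14) -> b = 3; heap: [0-2 ALLOC][3-16 ALLOC][17-52 FREE]
Op 3: free(b) -> (freed b); heap: [0-2 ALLOC][3-52 FREE]
Op 4: free(a) -> (freed a); heap: [0-52 FREE]
Op 5: c = malloc(14) -> c = 0; heap: [0-13 ALLOC][14-52 FREE]
Op 6: d = malloc(1) -> d = 14; heap: [0-13 ALLOC][14-14 ALLOC][15-52 FREE]
Op 7: free(c) -> (freed c); heap: [0-13 FREE][14-14 ALLOC][15-52 FREE]
Op 8: d = realloc(d, 1) -> d = 14; heap: [0-13 FREE][14-14 ALLOC][15-52 FREE]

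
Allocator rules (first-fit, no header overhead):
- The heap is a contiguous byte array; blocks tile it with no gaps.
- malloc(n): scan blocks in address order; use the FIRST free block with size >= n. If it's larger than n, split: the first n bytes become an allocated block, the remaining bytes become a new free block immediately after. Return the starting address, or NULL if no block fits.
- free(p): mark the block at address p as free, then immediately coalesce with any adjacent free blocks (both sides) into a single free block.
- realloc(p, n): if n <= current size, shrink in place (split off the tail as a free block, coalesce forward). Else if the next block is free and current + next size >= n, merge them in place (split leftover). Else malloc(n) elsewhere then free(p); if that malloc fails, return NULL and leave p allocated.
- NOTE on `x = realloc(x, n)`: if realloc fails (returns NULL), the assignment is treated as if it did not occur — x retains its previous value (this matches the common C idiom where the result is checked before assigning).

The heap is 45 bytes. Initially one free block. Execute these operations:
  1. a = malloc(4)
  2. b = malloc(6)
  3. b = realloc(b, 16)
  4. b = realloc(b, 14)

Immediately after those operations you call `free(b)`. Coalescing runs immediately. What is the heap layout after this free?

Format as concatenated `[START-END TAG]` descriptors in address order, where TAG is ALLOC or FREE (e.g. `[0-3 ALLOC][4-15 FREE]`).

Op 1: a = malloc(4) -> a = 0; heap: [0-3 ALLOC][4-44 FREE]
Op 2: b = malloc(6) -> b = 4; heap: [0-3 ALLOC][4-9 ALLOC][10-44 FREE]
Op 3: b = realloc(b, 16) -> b = 4; heap: [0-3 ALLOC][4-19 ALLOC][20-44 FREE]
Op 4: b = realloc(b, 14) -> b = 4; heap: [0-3 ALLOC][4-17 ALLOC][18-44 FREE]
free(b): b = 4 -> block [4-17 ALLOC]; mark free, coalesce with adjacent free neighbors -> [0-3 ALLOC][4-44 FREE]

Answer: [0-3 ALLOC][4-44 FREE]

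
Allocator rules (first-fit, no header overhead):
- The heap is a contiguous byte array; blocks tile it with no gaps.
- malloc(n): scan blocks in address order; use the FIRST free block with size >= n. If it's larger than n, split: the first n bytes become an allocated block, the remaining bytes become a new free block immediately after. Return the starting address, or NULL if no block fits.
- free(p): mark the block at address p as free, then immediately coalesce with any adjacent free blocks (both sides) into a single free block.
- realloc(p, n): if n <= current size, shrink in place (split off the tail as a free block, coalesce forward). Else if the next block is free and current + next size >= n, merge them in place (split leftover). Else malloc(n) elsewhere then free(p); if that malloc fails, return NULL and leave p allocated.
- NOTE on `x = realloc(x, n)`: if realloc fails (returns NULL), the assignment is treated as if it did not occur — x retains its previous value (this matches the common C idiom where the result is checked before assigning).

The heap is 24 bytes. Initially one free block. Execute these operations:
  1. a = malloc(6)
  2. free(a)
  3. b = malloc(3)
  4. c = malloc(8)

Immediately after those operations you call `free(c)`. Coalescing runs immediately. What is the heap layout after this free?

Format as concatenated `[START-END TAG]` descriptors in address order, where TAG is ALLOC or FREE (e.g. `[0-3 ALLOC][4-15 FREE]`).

Answer: [0-2 ALLOC][3-23 FREE]

Derivation:
Op 1: a = malloc(6) -> a = 0; heap: [0-5 ALLOC][6-23 FREE]
Op 2: free(a) -> (freed a); heap: [0-23 FREE]
Op 3: b = malloc(3) -> b = 0; heap: [0-2 ALLOC][3-23 FREE]
Op 4: c = malloc(8) -> c = 3; heap: [0-2 ALLOC][3-10 ALLOC][11-23 FREE]
free(c): c = 3 -> block [3-10 ALLOC]; mark free, coalesce with adjacent free neighbors -> [0-2 ALLOC][3-23 FREE]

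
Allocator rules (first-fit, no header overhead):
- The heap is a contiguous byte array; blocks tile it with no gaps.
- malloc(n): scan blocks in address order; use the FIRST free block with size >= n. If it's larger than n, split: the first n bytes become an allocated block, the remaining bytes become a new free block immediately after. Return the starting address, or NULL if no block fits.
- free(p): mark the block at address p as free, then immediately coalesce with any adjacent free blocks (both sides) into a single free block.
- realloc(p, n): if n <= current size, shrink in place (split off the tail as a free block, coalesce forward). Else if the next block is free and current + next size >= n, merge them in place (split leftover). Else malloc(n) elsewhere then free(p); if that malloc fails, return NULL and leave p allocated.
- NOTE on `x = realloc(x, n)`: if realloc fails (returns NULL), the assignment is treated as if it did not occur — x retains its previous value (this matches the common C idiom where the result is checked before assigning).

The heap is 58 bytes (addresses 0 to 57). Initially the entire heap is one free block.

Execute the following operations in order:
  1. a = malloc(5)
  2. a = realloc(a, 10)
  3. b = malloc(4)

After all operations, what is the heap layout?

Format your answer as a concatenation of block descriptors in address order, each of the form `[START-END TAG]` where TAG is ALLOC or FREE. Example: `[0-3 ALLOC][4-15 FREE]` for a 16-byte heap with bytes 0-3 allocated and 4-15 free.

Op 1: a = malloc(5) -> a = 0; heap: [0-4 ALLOC][5-57 FREE]
Op 2: a = realloc(a, 10) -> a = 0; heap: [0-9 ALLOC][10-57 FREE]
Op 3: b = malloc(4) -> b = 10; heap: [0-9 ALLOC][10-13 ALLOC][14-57 FREE]

Answer: [0-9 ALLOC][10-13 ALLOC][14-57 FREE]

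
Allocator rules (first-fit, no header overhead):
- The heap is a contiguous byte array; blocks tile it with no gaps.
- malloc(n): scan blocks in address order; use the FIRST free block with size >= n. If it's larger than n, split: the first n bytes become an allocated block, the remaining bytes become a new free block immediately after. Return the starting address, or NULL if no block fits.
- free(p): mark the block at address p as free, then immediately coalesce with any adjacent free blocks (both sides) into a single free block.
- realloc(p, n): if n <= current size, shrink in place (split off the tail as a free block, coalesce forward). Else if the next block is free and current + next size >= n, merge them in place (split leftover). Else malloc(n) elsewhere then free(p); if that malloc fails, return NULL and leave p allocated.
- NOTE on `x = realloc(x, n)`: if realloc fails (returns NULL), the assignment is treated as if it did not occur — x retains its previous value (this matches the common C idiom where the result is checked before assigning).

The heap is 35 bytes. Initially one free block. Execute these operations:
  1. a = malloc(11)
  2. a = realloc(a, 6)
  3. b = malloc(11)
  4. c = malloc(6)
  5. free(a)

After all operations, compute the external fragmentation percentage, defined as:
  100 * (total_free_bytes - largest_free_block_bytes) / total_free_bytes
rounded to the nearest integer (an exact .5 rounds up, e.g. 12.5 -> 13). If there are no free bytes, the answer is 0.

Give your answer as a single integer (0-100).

Op 1: a = malloc(11) -> a = 0; heap: [0-10 ALLOC][11-34 FREE]
Op 2: a = realloc(a, 6) -> a = 0; heap: [0-5 ALLOC][6-34 FREE]
Op 3: b = malloc(11) -> b = 6; heap: [0-5 ALLOC][6-16 ALLOC][17-34 FREE]
Op 4: c = malloc(6) -> c = 17; heap: [0-5 ALLOC][6-16 ALLOC][17-22 ALLOC][23-34 FREE]
Op 5: free(a) -> (freed a); heap: [0-5 FREE][6-16 ALLOC][17-22 ALLOC][23-34 FREE]
Free blocks: [6 12] total_free=18 largest=12 -> 100*(18-12)/18 = 600/18 ≈ 33.333 -> rounds to 33

Answer: 33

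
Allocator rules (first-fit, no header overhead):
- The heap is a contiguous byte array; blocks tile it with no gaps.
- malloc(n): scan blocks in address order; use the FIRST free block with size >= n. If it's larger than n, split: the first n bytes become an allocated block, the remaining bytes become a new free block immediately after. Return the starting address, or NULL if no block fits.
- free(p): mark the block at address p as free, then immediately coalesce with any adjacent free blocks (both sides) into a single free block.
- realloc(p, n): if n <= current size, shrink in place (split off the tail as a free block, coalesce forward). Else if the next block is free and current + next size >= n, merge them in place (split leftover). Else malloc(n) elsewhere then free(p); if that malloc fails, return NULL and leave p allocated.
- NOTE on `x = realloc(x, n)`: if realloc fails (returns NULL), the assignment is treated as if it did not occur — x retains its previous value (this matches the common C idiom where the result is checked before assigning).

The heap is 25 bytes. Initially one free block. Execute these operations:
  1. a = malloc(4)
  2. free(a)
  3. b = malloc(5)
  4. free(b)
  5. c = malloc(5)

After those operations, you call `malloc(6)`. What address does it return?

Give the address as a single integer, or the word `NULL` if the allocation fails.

Answer: 5

Derivation:
Op 1: a = malloc(4) -> a = 0; heap: [0-3 ALLOC][4-24 FREE]
Op 2: free(a) -> (freed a); heap: [0-24 FREE]
Op 3: b = malloc(5) -> b = 0; heap: [0-4 ALLOC][5-24 FREE]
Op 4: free(b) -> (freed b); heap: [0-24 FREE]
Op 5: c = malloc(5) -> c = 0; heap: [0-4 ALLOC][5-24 FREE]
malloc(6): first-fit scan over [0-4 ALLOC][5-24 FREE] -> 5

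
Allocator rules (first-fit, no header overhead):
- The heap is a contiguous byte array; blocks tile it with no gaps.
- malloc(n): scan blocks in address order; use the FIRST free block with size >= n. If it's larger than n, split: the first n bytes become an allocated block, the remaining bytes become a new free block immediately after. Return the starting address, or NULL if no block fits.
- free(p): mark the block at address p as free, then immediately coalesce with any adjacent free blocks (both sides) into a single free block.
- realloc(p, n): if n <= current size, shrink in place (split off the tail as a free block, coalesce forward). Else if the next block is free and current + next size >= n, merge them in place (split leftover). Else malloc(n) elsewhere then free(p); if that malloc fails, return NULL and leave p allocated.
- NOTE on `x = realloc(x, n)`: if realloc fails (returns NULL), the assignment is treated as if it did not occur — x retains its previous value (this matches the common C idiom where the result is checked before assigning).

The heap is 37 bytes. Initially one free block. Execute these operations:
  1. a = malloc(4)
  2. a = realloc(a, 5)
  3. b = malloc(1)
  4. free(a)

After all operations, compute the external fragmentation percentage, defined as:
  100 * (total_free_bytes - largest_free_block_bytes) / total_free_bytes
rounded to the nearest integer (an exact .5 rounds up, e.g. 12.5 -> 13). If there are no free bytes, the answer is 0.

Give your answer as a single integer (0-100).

Answer: 14

Derivation:
Op 1: a = malloc(4) -> a = 0; heap: [0-3 ALLOC][4-36 FREE]
Op 2: a = realloc(a, 5) -> a = 0; heap: [0-4 ALLOC][5-36 FREE]
Op 3: b = malloc(1) -> b = 5; heap: [0-4 ALLOC][5-5 ALLOC][6-36 FREE]
Op 4: free(a) -> (freed a); heap: [0-4 FREE][5-5 ALLOC][6-36 FREE]
Free blocks: [5 31] total_free=36 largest=31 -> 100*(36-31)/36 = 500/36 ≈ 13.889 -> rounds to 14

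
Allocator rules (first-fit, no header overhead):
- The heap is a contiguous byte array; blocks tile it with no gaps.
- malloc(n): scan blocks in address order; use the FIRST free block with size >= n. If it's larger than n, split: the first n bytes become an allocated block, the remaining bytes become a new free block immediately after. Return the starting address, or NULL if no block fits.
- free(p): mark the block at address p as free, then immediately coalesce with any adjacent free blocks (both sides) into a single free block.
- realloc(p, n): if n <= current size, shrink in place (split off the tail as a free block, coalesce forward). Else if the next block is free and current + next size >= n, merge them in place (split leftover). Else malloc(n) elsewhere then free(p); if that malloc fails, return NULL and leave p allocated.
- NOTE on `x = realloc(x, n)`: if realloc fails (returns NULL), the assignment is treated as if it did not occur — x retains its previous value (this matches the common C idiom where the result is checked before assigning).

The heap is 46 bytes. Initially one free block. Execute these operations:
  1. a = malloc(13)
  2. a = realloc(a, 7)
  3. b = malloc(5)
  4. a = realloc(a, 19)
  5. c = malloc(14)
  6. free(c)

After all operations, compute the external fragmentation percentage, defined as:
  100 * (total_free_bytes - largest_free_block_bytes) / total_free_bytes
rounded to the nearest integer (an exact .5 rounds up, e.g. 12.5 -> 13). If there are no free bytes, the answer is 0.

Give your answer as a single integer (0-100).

Op 1: a = malloc(13) -> a = 0; heap: [0-12 ALLOC][13-45 FREE]
Op 2: a = realloc(a, 7) -> a = 0; heap: [0-6 ALLOC][7-45 FREE]
Op 3: b = malloc(5) -> b = 7; heap: [0-6 ALLOC][7-11 ALLOC][12-45 FREE]
Op 4: a = realloc(a, 19) -> a = 12; heap: [0-6 FREE][7-11 ALLOC][12-30 ALLOC][31-45 FREE]
Op 5: c = malloc(14) -> c = 31; heap: [0-6 FREE][7-11 ALLOC][12-30 ALLOC][31-44 ALLOC][45-45 FREE]
Op 6: free(c) -> (freed c); heap: [0-6 FREE][7-11 ALLOC][12-30 ALLOC][31-45 FREE]
Free blocks: [7 15] total_free=22 largest=15 -> 100*(22-15)/22 = 700/22 ≈ 31.818 -> rounds to 32

Answer: 32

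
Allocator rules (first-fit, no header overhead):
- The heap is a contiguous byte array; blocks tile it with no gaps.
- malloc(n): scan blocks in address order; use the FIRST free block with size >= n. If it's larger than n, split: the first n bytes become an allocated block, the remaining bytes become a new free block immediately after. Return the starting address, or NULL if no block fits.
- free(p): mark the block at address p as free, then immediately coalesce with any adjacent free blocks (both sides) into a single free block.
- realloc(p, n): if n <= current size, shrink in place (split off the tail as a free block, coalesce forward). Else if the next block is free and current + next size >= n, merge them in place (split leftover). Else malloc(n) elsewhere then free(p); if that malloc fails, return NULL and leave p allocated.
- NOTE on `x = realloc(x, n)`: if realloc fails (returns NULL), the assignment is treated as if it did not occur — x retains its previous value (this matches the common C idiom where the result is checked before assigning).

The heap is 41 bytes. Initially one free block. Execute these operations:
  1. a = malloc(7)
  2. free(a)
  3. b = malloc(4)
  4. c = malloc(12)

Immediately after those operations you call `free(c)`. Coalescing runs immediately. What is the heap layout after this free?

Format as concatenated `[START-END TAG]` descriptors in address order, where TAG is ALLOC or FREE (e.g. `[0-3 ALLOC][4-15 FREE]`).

Op 1: a = malloc(7) -> a = 0; heap: [0-6 ALLOC][7-40 FREE]
Op 2: free(a) -> (freed a); heap: [0-40 FREE]
Op 3: b = malloc(4) -> b = 0; heap: [0-3 ALLOC][4-40 FREE]
Op 4: c = malloc(12) -> c = 4; heap: [0-3 ALLOC][4-15 ALLOC][16-40 FREE]
free(c): c = 4 -> block [4-15 ALLOC]; mark free, coalesce with adjacent free neighbors -> [0-3 ALLOC][4-40 FREE]

Answer: [0-3 ALLOC][4-40 FREE]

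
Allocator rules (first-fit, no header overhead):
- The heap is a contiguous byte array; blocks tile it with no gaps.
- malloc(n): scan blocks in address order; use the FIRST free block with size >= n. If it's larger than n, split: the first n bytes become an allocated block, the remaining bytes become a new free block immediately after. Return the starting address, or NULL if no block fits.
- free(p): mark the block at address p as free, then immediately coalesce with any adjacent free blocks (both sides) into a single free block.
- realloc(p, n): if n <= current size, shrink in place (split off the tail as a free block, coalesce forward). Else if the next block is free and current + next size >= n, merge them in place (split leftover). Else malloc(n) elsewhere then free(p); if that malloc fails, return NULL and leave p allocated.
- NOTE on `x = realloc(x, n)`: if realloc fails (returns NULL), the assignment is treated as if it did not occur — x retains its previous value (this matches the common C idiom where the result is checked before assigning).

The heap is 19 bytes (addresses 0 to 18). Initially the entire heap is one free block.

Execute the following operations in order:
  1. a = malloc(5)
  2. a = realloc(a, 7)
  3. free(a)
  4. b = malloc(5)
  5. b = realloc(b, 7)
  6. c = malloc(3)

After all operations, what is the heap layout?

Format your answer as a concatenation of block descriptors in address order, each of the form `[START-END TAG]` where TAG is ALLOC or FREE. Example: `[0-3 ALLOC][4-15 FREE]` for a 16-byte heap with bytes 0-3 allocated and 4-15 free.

Op 1: a = malloc(5) -> a = 0; heap: [0-4 ALLOC][5-18 FREE]
Op 2: a = realloc(a, 7) -> a = 0; heap: [0-6 ALLOC][7-18 FREE]
Op 3: free(a) -> (freed a); heap: [0-18 FREE]
Op 4: b = malloc(5) -> b = 0; heap: [0-4 ALLOC][5-18 FREE]
Op 5: b = realloc(b, 7) -> b = 0; heap: [0-6 ALLOC][7-18 FREE]
Op 6: c = malloc(3) -> c = 7; heap: [0-6 ALLOC][7-9 ALLOC][10-18 FREE]

Answer: [0-6 ALLOC][7-9 ALLOC][10-18 FREE]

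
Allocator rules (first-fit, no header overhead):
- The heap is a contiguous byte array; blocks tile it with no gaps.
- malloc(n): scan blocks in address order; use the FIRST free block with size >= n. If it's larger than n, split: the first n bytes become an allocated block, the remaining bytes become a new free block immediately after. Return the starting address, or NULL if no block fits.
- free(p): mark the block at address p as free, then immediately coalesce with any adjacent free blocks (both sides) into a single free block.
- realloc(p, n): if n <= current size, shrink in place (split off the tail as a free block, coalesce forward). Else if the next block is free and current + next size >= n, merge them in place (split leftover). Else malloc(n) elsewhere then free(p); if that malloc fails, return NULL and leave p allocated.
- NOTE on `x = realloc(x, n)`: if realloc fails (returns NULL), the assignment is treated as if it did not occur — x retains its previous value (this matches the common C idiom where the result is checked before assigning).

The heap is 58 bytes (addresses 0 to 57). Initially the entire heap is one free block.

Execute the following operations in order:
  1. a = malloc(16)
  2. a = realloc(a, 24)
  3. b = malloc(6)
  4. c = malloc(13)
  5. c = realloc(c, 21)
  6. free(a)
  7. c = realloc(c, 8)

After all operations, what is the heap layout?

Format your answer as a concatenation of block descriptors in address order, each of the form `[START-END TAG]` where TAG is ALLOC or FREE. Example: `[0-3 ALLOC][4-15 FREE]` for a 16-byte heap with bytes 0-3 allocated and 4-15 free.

Op 1: a = malloc(16) -> a = 0; heap: [0-15 ALLOC][16-57 FREE]
Op 2: a = realloc(a, 24) -> a = 0; heap: [0-23 ALLOC][24-57 FREE]
Op 3: b = malloc(6) -> b = 24; heap: [0-23 ALLOC][24-29 ALLOC][30-57 FREE]
Op 4: c = malloc(13) -> c = 30; heap: [0-23 ALLOC][24-29 ALLOC][30-42 ALLOC][43-57 FREE]
Op 5: c = realloc(c, 21) -> c = 30; heap: [0-23 ALLOC][24-29 ALLOC][30-50 ALLOC][51-57 FREE]
Op 6: free(a) -> (freed a); heap: [0-23 FREE][24-29 ALLOC][30-50 ALLOC][51-57 FREE]
Op 7: c = realloc(c, 8) -> c = 30; heap: [0-23 FREE][24-29 ALLOC][30-37 ALLOC][38-57 FREE]

Answer: [0-23 FREE][24-29 ALLOC][30-37 ALLOC][38-57 FREE]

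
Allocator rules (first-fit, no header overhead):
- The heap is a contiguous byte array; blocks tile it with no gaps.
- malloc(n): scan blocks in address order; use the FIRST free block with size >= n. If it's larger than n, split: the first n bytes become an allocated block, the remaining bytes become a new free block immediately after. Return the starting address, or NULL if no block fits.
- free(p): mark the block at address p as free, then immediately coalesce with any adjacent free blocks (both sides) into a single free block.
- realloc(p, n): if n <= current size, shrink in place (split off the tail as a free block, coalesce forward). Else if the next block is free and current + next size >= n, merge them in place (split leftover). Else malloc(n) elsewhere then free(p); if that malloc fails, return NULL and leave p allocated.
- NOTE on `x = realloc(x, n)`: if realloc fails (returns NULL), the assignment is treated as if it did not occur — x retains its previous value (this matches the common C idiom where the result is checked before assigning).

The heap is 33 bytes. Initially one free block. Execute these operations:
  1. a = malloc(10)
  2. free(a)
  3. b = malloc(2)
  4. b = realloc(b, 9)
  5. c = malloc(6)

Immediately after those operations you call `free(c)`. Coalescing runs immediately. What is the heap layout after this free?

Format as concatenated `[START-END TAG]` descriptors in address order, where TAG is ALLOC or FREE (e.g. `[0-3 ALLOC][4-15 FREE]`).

Op 1: a = malloc(10) -> a = 0; heap: [0-9 ALLOC][10-32 FREE]
Op 2: free(a) -> (freed a); heap: [0-32 FREE]
Op 3: b = malloc(2) -> b = 0; heap: [0-1 ALLOC][2-32 FREE]
Op 4: b = realloc(b, 9) -> b = 0; heap: [0-8 ALLOC][9-32 FREE]
Op 5: c = malloc(6) -> c = 9; heap: [0-8 ALLOC][9-14 ALLOC][15-32 FREE]
free(c): c = 9 -> block [9-14 ALLOC]; mark free, coalesce with adjacent free neighbors -> [0-8 ALLOC][9-32 FREE]

Answer: [0-8 ALLOC][9-32 FREE]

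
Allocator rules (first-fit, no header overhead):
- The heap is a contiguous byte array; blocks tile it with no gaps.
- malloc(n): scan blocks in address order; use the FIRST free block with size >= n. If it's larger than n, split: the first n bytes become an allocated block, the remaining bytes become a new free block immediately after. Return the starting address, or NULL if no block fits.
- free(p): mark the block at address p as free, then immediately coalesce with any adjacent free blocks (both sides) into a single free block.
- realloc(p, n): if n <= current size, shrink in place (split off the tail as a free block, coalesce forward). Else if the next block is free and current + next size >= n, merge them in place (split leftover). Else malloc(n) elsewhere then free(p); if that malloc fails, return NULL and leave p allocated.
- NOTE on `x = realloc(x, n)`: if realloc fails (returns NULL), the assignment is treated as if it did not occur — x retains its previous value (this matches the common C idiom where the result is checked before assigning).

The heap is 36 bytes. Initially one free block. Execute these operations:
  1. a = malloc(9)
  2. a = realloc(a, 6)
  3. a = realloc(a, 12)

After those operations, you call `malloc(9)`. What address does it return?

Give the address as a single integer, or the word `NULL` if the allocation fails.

Answer: 12

Derivation:
Op 1: a = malloc(9) -> a = 0; heap: [0-8 ALLOC][9-35 FREE]
Op 2: a = realloc(a, 6) -> a = 0; heap: [0-5 ALLOC][6-35 FREE]
Op 3: a = realloc(a, 12) -> a = 0; heap: [0-11 ALLOC][12-35 FREE]
malloc(9): first-fit scan over [0-11 ALLOC][12-35 FREE] -> 12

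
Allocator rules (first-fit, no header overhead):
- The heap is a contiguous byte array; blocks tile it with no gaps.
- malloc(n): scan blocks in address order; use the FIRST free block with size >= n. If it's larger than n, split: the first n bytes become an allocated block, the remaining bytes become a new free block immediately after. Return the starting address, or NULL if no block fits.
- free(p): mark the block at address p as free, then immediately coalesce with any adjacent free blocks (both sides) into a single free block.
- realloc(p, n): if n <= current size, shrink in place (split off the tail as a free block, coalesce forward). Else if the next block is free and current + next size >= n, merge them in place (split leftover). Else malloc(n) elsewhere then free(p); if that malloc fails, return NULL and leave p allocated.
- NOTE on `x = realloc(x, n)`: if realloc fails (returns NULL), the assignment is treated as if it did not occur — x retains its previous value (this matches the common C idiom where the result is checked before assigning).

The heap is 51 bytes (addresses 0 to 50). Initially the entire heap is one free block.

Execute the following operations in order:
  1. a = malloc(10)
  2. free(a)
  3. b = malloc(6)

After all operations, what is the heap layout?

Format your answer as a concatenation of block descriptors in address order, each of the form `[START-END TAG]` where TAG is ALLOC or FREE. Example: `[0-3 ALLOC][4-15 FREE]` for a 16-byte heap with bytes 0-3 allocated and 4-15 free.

Answer: [0-5 ALLOC][6-50 FREE]

Derivation:
Op 1: a = malloc(10) -> a = 0; heap: [0-9 ALLOC][10-50 FREE]
Op 2: free(a) -> (freed a); heap: [0-50 FREE]
Op 3: b = malloc(6) -> b = 0; heap: [0-5 ALLOC][6-50 FREE]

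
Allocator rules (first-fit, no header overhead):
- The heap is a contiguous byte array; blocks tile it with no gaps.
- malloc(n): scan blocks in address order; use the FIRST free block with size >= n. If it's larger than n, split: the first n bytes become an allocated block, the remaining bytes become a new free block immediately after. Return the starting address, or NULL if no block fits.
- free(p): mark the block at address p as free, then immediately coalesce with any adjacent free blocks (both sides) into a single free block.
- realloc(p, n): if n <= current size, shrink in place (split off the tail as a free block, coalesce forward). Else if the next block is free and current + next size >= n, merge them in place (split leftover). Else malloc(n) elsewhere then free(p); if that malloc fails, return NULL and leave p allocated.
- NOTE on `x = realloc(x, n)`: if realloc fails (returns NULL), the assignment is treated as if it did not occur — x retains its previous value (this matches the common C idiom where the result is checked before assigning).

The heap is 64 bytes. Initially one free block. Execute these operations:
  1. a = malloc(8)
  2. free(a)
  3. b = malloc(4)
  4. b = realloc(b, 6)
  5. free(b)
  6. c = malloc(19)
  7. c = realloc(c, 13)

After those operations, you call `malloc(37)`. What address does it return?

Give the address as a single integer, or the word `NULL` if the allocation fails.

Op 1: a = malloc(8) -> a = 0; heap: [0-7 ALLOC][8-63 FREE]
Op 2: free(a) -> (freed a); heap: [0-63 FREE]
Op 3: b = malloc(4) -> b = 0; heap: [0-3 ALLOC][4-63 FREE]
Op 4: b = realloc(b, 6) -> b = 0; heap: [0-5 ALLOC][6-63 FREE]
Op 5: free(b) -> (freed b); heap: [0-63 FREE]
Op 6: c = malloc(19) -> c = 0; heap: [0-18 ALLOC][19-63 FREE]
Op 7: c = realloc(c, 13) -> c = 0; heap: [0-12 ALLOC][13-63 FREE]
malloc(37): first-fit scan over [0-12 ALLOC][13-63 FREE] -> 13

Answer: 13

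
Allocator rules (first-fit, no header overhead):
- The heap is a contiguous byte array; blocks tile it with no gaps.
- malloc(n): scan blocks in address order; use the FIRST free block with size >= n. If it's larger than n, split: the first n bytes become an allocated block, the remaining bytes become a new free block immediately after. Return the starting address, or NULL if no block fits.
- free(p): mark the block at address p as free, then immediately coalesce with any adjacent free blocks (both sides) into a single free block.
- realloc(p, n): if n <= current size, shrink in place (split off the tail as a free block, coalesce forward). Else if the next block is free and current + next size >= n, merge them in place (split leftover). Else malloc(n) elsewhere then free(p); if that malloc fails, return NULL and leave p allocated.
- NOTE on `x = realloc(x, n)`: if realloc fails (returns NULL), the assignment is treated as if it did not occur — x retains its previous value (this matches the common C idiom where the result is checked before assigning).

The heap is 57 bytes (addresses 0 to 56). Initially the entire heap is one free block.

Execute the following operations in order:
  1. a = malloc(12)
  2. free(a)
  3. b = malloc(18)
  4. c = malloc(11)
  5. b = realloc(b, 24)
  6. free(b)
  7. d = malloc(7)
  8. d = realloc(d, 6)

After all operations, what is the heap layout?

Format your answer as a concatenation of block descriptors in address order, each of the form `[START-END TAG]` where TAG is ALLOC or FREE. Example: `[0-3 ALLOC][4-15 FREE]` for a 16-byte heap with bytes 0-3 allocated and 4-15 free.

Op 1: a = malloc(12) -> a = 0; heap: [0-11 ALLOC][12-56 FREE]
Op 2: free(a) -> (freed a); heap: [0-56 FREE]
Op 3: b = malloc(18) -> b = 0; heap: [0-17 ALLOC][18-56 FREE]
Op 4: c = malloc(11) -> c = 18; heap: [0-17 ALLOC][18-28 ALLOC][29-56 FREE]
Op 5: b = realloc(b, 24) -> b = 29; heap: [0-17 FREE][18-28 ALLOC][29-52 ALLOC][53-56 FREE]
Op 6: free(b) -> (freed b); heap: [0-17 FREE][18-28 ALLOC][29-56 FREE]
Op 7: d = malloc(7) -> d = 0; heap: [0-6 ALLOC][7-17 FREE][18-28 ALLOC][29-56 FREE]
Op 8: d = realloc(d, 6) -> d = 0; heap: [0-5 ALLOC][6-17 FREE][18-28 ALLOC][29-56 FREE]

Answer: [0-5 ALLOC][6-17 FREE][18-28 ALLOC][29-56 FREE]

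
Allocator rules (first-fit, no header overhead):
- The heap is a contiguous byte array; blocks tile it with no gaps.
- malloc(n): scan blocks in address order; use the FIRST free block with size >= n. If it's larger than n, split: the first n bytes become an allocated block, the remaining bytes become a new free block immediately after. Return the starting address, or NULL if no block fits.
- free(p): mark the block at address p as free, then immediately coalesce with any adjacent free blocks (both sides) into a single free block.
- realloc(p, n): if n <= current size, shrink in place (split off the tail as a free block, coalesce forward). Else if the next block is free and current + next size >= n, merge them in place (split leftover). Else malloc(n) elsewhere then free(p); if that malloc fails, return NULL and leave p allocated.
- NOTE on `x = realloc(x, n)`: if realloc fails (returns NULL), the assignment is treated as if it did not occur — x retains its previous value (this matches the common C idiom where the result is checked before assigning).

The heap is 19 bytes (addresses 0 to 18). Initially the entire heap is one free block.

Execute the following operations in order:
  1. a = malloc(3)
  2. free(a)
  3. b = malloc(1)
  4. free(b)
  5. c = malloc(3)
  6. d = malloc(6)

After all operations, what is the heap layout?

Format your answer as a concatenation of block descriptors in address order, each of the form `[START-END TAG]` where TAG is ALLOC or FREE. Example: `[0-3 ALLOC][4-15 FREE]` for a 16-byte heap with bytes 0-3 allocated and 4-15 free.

Op 1: a = malloc(3) -> a = 0; heap: [0-2 ALLOC][3-18 FREE]
Op 2: free(a) -> (freed a); heap: [0-18 FREE]
Op 3: b = malloc(1) -> b = 0; heap: [0-0 ALLOC][1-18 FREE]
Op 4: free(b) -> (freed b); heap: [0-18 FREE]
Op 5: c = malloc(3) -> c = 0; heap: [0-2 ALLOC][3-18 FREE]
Op 6: d = malloc(6) -> d = 3; heap: [0-2 ALLOC][3-8 ALLOC][9-18 FREE]

Answer: [0-2 ALLOC][3-8 ALLOC][9-18 FREE]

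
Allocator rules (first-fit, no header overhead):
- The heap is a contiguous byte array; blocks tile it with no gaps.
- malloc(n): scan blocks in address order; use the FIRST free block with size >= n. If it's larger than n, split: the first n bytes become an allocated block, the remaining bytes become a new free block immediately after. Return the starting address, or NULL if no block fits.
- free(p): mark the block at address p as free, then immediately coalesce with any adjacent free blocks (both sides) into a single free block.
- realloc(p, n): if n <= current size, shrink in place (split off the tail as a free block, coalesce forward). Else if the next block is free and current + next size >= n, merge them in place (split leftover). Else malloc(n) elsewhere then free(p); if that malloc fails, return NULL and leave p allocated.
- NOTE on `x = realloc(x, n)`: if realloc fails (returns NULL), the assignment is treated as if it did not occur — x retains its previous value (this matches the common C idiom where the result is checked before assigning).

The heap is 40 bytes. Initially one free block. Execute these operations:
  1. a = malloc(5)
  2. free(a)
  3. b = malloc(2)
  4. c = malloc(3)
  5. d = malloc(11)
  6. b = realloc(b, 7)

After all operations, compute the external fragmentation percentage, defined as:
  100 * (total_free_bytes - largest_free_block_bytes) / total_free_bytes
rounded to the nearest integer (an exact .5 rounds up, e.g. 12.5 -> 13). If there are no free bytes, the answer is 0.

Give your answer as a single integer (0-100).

Op 1: a = malloc(5) -> a = 0; heap: [0-4 ALLOC][5-39 FREE]
Op 2: free(a) -> (freed a); heap: [0-39 FREE]
Op 3: b = malloc(2) -> b = 0; heap: [0-1 ALLOC][2-39 FREE]
Op 4: c = malloc(3) -> c = 2; heap: [0-1 ALLOC][2-4 ALLOC][5-39 FREE]
Op 5: d = malloc(11) -> d = 5; heap: [0-1 ALLOC][2-4 ALLOC][5-15 ALLOC][16-39 FREE]
Op 6: b = realloc(b, 7) -> b = 16; heap: [0-1 FREE][2-4 ALLOC][5-15 ALLOC][16-22 ALLOC][23-39 FREE]
Free blocks: [2 17] total_free=19 largest=17 -> 100*(19-17)/19 = 200/19 ≈ 10.526 -> rounds to 11

Answer: 11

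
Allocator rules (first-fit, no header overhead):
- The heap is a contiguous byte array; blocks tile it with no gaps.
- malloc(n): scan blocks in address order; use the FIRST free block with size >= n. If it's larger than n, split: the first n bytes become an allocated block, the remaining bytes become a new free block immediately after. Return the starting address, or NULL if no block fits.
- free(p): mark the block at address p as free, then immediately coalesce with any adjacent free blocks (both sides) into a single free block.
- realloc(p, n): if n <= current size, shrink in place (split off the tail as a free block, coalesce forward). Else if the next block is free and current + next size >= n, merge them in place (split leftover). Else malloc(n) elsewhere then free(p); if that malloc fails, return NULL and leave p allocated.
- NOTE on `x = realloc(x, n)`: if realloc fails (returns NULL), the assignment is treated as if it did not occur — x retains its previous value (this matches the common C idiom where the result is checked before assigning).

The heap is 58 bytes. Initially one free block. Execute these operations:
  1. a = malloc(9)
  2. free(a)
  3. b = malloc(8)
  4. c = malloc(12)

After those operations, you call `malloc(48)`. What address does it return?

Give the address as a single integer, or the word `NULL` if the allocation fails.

Answer: NULL

Derivation:
Op 1: a = malloc(9) -> a = 0; heap: [0-8 ALLOC][9-57 FREE]
Op 2: free(a) -> (freed a); heap: [0-57 FREE]
Op 3: b = malloc(8) -> b = 0; heap: [0-7 ALLOC][8-57 FREE]
Op 4: c = malloc(12) -> c = 8; heap: [0-7 ALLOC][8-19 ALLOC][20-57 FREE]
malloc(48): first-fit scan over [0-7 ALLOC][8-19 ALLOC][20-57 FREE] -> NULL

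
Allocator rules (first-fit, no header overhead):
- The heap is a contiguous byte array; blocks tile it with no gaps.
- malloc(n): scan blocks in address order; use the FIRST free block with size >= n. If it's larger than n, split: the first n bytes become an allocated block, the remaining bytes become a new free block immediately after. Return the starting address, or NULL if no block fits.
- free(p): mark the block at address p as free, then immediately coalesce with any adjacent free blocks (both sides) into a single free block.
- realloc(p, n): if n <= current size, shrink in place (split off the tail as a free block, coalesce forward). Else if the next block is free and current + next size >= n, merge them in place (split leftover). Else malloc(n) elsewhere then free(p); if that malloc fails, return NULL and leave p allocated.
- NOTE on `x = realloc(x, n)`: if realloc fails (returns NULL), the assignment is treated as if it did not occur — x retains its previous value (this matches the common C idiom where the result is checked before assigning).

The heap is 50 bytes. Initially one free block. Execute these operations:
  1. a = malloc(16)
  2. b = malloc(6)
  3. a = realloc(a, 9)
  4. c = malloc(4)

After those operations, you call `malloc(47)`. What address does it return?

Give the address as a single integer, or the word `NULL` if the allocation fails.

Answer: NULL

Derivation:
Op 1: a = malloc(16) -> a = 0; heap: [0-15 ALLOC][16-49 FREE]
Op 2: b = malloc(6) -> b = 16; heap: [0-15 ALLOC][16-21 ALLOC][22-49 FREE]
Op 3: a = realloc(a, 9) -> a = 0; heap: [0-8 ALLOC][9-15 FREE][16-21 ALLOC][22-49 FREE]
Op 4: c = malloc(4) -> c = 9; heap: [0-8 ALLOC][9-12 ALLOC][13-15 FREE][16-21 ALLOC][22-49 FREE]
malloc(47): first-fit scan over [0-8 ALLOC][9-12 ALLOC][13-15 FREE][16-21 ALLOC][22-49 FREE] -> NULL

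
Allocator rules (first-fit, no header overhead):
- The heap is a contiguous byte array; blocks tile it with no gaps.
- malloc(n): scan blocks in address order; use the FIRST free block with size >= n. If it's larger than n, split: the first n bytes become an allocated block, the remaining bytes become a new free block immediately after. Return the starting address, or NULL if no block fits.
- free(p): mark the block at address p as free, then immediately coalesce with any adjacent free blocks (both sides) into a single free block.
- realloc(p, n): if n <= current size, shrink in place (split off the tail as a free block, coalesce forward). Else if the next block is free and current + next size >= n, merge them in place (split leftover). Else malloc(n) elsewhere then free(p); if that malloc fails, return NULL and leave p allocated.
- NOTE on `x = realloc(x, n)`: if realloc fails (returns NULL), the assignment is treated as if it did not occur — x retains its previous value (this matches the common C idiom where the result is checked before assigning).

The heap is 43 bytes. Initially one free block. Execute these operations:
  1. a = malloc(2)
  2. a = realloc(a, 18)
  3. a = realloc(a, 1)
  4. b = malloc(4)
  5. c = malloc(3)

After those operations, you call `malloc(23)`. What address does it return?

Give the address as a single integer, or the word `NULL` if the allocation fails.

Answer: 8

Derivation:
Op 1: a = malloc(2) -> a = 0; heap: [0-1 ALLOC][2-42 FREE]
Op 2: a = realloc(a, 18) -> a = 0; heap: [0-17 ALLOC][18-42 FREE]
Op 3: a = realloc(a, 1) -> a = 0; heap: [0-0 ALLOC][1-42 FREE]
Op 4: b = malloc(4) -> b = 1; heap: [0-0 ALLOC][1-4 ALLOC][5-42 FREE]
Op 5: c = malloc(3) -> c = 5; heap: [0-0 ALLOC][1-4 ALLOC][5-7 ALLOC][8-42 FREE]
malloc(23): first-fit scan over [0-0 ALLOC][1-4 ALLOC][5-7 ALLOC][8-42 FREE] -> 8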